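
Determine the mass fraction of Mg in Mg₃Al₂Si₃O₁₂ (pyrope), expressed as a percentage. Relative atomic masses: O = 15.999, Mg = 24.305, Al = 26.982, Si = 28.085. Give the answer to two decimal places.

Molar mass of Mg₃Al₂Si₃O₁₂: 3×24.305 + 2×26.982 + 3×28.085 + 12×15.999 = 403.122 g/mol.
Mass of Mg per formula unit: 3 × 24.305 = 72.915 g.
Weight fraction Mg = 72.915 / 403.122 = 0.1809.

18.09 mass %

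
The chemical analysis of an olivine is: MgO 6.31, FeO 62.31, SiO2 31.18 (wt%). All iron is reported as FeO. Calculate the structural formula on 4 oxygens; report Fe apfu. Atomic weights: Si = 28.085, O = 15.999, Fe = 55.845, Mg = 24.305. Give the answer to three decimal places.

1.683 Fe apfu

MgO: 6.31/40.304 = 0.15656 mol → 0.15656 mol Mg, 0.15656 mol O.
FeO: 62.31/71.844 = 0.86730 mol → 0.86730 mol Fe, 0.86730 mol O.
SiO2: 31.18/60.083 = 0.51895 mol → 0.51895 mol Si, 1.03790 mol O.
Total oxygen = 2.06176 mol. Normalization factor = 4/2.06176 = 1.94009.
Fe per 4 O = 0.86730 × 1.94009 = 1.683.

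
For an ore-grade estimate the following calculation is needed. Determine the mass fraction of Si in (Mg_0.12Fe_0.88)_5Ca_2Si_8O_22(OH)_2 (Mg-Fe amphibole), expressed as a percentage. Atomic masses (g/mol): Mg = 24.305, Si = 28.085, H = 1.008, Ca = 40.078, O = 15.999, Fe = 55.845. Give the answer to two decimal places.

23.62 wt%

Formula mass = 0.60*24.305 + 4.40*55.845 + 2*40.078 + 8*28.085 + 24*15.999 + 2*1.008 = 951.129 g/mol, of which 224.680 g is Si.
So Si makes up 224.680/951.129 = 0.2362 of the mass, i.e. 23.62%.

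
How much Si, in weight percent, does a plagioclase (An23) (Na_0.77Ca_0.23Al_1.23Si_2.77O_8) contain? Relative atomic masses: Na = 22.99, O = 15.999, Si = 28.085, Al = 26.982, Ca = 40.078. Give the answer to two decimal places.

Formula mass = 0.77*22.99 + 0.23*40.078 + 1.23*26.982 + 2.77*28.085 + 8*15.999 = 265.896 g/mol, of which 77.795 g is Si.
So Si makes up 77.795/265.896 = 0.2926 of the mass, i.e. 29.26%.

29.26 weight percent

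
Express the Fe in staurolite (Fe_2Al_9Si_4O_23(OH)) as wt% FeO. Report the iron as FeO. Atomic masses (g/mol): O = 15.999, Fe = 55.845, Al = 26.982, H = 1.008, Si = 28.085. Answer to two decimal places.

16.87 wt%

Formula mass = 851.852 g/mol.
2 Fe → 2.0000 mol FeO per formula unit; M(FeO) = 71.844, so FeO mass = 143.688 g.
143.688/851.852 × 100 = 16.87 wt%.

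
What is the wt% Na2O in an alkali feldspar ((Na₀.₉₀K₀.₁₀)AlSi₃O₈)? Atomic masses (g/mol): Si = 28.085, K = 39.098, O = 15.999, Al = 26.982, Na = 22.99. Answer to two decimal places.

10.57 wt%

M((Na₀.₉₀K₀.₁₀)AlSi₃O₈) = 263.830 g/mol; M(Na2O) = 61.979 g/mol.
Moles Na2O per formula unit = 0.90 Na ÷ 2 = 0.4500.
Na2O fraction = (0.4500 × 61.979) / 263.830 = 27.891/263.830 = 0.1057.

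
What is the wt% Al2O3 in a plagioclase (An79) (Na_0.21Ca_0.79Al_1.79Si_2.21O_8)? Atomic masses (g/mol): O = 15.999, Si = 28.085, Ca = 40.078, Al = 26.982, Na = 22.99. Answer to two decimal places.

Molar mass of Na_0.21Ca_0.79Al_1.79Si_2.21O_8 = 0.21·22.99 + 0.79·40.078 + 1.79·26.982 + 2.21·28.085 + 8·15.999 = 274.847 g/mol.
Each formula unit contains 1.79 Al, equivalent to 1.79/2 = 0.8950 mol Al2O3.
M(Al2O3) = 2×26.982 + 3×15.999 = 101.961 g/mol.
Mass of Al2O3 per formula unit = 0.8950 × 101.961 = 91.255 g.
Al2O3 wt% = 91.255 / 274.847 × 100 = 33.20%.

33.20 wt%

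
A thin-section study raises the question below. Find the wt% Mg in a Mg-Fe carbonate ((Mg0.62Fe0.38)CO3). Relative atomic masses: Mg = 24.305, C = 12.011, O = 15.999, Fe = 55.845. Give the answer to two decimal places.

15.65 weight percent

Molar mass of (Mg0.62Fe0.38)CO3: 0.62·24.305 + 0.38·55.845 + 1·12.011 + 3·15.999 = 96.298 g/mol.
Mass of Mg per formula unit: 0.62 × 24.305 = 15.069 g.
Weight fraction Mg = 15.069 / 96.298 = 0.1565.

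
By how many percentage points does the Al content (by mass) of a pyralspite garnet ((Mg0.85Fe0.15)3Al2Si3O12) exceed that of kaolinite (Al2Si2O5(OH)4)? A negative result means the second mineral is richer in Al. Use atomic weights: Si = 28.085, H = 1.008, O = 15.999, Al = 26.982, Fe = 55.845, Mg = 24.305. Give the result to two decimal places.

-7.97 percentage points

M((Mg0.85Fe0.15)3Al2Si3O12) = 417.315 g/mol, so wt% Al = 53.964/417.315 × 100 = 12.93%.
M(Al2Si2O5(OH)4) = 258.157 g/mol, so wt% Al = 53.964/258.157 × 100 = 20.90%.
12.93 − 20.90 = -7.97 pp.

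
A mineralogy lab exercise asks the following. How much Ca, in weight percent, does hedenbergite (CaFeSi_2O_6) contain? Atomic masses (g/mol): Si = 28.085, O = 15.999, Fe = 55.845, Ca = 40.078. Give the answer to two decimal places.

16.15 weight percent

Formula mass = 1*40.078 + 1*55.845 + 2*28.085 + 6*15.999 = 248.087 g/mol, of which 40.078 g is Ca.
So Ca makes up 40.078/248.087 = 0.1615 of the mass, i.e. 16.15%.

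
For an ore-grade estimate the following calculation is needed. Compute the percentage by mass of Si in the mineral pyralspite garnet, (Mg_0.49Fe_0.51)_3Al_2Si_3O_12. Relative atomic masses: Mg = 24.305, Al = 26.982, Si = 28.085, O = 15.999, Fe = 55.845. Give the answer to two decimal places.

18.67 mass %

M((Mg_0.49Fe_0.51)_3Al_2Si_3O_12) = 451.378 g/mol.
Si contributes 3 × 28.085 = 84.255 g per mole.
84.255/451.378 = 0.1867 → 18.67%.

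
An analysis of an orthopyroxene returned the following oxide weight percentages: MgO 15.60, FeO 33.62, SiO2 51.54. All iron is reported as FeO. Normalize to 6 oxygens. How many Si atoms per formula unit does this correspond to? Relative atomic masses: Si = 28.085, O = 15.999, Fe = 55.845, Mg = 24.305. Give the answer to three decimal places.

2.002 Si apfu

MgO: 15.60/40.304 = 0.38706 mol → 0.38706 mol Mg, 0.38706 mol O.
FeO: 33.62/71.844 = 0.46796 mol → 0.46796 mol Fe, 0.46796 mol O.
SiO2: 51.54/60.083 = 0.85781 mol → 0.85781 mol Si, 1.71562 mol O.
Total oxygen = 2.57064 mol. Normalization factor = 6/2.57064 = 2.33405.
Si per 6 O = 0.85781 × 2.33405 = 2.002.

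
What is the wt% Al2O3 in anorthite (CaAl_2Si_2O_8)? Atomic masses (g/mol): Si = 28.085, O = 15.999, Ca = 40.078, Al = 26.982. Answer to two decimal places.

Molar mass of CaAl_2Si_2O_8 = 1·40.078 + 2·26.982 + 2·28.085 + 8·15.999 = 278.204 g/mol.
Each formula unit contains 2 Al, equivalent to 2/2 = 1.0000 mol Al2O3.
M(Al2O3) = 2×26.982 + 3×15.999 = 101.961 g/mol.
Mass of Al2O3 per formula unit = 1.0000 × 101.961 = 101.961 g.
Al2O3 wt% = 101.961 / 278.204 × 100 = 36.65%.

36.65 wt%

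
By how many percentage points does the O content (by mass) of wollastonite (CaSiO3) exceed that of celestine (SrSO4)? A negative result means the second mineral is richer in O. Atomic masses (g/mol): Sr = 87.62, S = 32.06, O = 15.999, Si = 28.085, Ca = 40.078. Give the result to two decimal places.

O in CaSiO3: molar mass 116.160 g/mol; 3×15.999 = 47.997 g → 41.32 wt%.
O in SrSO4: molar mass 183.676 g/mol; 4×15.999 = 63.996 g → 34.84 wt%.
Difference = 41.32 − 34.84 = 6.48 percentage points.

6.48 percentage points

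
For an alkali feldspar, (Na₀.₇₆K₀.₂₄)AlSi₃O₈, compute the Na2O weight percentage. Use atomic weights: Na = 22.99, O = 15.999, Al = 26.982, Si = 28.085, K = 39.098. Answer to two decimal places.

8.85 wt%

Formula mass = 266.085 g/mol.
0.76 Na → 0.3800 mol Na2O per formula unit; M(Na2O) = 61.979, so Na2O mass = 23.552 g.
23.552/266.085 × 100 = 8.85 wt%.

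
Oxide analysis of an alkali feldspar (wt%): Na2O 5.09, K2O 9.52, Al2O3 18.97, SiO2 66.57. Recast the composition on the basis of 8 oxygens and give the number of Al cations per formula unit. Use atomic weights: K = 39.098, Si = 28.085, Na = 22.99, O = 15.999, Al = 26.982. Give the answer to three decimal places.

5.09 wt% Na2O ÷ 61.979 g/mol = 0.08212 mol, giving 0.16424 Na and 0.08212 O.
9.52 wt% K2O ÷ 94.195 g/mol = 0.10107 mol, giving 0.20214 K and 0.10107 O.
18.97 wt% Al2O3 ÷ 101.961 g/mol = 0.18605 mol, giving 0.37210 Al and 0.55815 O.
66.57 wt% SiO2 ÷ 60.083 g/mol = 1.10797 mol, giving 1.10797 Si and 2.21594 O.
Oxygen sums to 2.95728; scaling by 8/2.95728 = 2.70519 puts the formula on 8 O.
Al: 0.37210 × 2.70519 = 1.007 atoms per formula unit.

1.007 Al apfu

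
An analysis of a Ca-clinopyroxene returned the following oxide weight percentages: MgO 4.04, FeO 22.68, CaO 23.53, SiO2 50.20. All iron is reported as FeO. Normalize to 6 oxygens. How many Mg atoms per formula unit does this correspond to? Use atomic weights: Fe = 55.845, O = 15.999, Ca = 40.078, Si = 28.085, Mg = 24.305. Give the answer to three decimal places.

MgO: 4.04/40.304 = 0.10024 mol → 0.10024 mol Mg, 0.10024 mol O.
FeO: 22.68/71.844 = 0.31568 mol → 0.31568 mol Fe, 0.31568 mol O.
CaO: 23.53/56.077 = 0.41960 mol → 0.41960 mol Ca, 0.41960 mol O.
SiO2: 50.20/60.083 = 0.83551 mol → 0.83551 mol Si, 1.67102 mol O.
Total oxygen = 2.50654 mol. Normalization factor = 6/2.50654 = 2.39374.
Mg per 6 O = 0.10024 × 2.39374 = 0.240.

0.240 Mg apfu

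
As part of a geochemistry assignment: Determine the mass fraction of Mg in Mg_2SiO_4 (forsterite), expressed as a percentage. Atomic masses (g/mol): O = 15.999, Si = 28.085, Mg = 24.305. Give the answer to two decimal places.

34.55 mass %

M(Mg_2SiO_4) = 140.691 g/mol.
Mg contributes 2 × 24.305 = 48.610 g per mole.
48.610/140.691 = 0.3455 → 34.55%.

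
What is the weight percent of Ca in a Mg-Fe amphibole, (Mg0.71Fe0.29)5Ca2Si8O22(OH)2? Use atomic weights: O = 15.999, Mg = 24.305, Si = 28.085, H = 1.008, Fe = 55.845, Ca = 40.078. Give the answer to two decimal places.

Molar mass of (Mg0.71Fe0.29)5Ca2Si8O22(OH)2: 3.55×24.305 + 1.45×55.845 + 2×40.078 + 8×28.085 + 24×15.999 + 2×1.008 = 858.086 g/mol.
Mass of Ca per formula unit: 2 × 40.078 = 80.156 g.
Weight fraction Ca = 80.156 / 858.086 = 0.0934.

9.34 mass %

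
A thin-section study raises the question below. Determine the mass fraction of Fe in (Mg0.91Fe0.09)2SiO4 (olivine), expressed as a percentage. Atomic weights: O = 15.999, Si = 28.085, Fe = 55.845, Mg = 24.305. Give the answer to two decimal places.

Formula mass = 1.82×24.305 + 0.18×55.845 + 1×28.085 + 4×15.999 = 146.368 g/mol, of which 10.052 g is Fe.
So Fe makes up 10.052/146.368 = 0.0687 of the mass, i.e. 6.87%.

6.87 wt%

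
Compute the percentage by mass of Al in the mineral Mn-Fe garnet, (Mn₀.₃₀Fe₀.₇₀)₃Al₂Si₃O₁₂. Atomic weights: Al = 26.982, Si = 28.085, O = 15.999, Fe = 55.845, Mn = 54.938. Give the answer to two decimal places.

10.86 weight percent

M((Mn₀.₃₀Fe₀.₇₀)₃Al₂Si₃O₁₂) = 496.926 g/mol.
Al contributes 2 × 26.982 = 53.964 g per mole.
53.964/496.926 = 0.1086 → 10.86%.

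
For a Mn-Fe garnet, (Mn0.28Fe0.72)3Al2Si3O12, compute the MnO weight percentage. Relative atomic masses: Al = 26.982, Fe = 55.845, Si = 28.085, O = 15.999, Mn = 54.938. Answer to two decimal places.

M((Mn0.28Fe0.72)3Al2Si3O12) = 496.980 g/mol; M(MnO) = 70.937 g/mol.
Moles MnO per formula unit = 0.84 Mn ÷ 1 = 0.8400.
MnO fraction = (0.8400 × 70.937) / 496.980 = 59.587/496.980 = 0.1199.

11.99 wt%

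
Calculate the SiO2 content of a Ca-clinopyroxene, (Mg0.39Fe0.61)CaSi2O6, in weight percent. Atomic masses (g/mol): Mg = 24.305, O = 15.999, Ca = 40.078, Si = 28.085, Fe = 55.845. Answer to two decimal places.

Formula mass = 235.786 g/mol.
2 Si → 2.0000 mol SiO2 per formula unit; M(SiO2) = 60.083, so SiO2 mass = 120.166 g.
120.166/235.786 × 100 = 50.96 wt%.

50.96 wt%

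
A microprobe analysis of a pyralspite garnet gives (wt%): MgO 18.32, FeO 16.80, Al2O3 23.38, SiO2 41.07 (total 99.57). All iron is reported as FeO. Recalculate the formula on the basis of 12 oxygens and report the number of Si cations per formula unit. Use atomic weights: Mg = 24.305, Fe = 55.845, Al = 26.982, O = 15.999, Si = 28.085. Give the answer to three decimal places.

2.990 Si apfu

MgO (M=40.304): mol = 0.45455; Mg = 0.45455, O = 0.45455.
FeO (M=71.844): mol = 0.23384; Fe = 0.23384, O = 0.23384.
Al2O3 (M=101.961): mol = 0.22930; Al = 0.45860, O = 0.68790.
SiO2 (M=60.083): mol = 0.68355; Si = 0.68355, O = 1.36710.
ΣO = 2.74339; factor = 12/ΣO = 4.37415.
Si apfu = 0.68355 × 4.37415 = 2.990.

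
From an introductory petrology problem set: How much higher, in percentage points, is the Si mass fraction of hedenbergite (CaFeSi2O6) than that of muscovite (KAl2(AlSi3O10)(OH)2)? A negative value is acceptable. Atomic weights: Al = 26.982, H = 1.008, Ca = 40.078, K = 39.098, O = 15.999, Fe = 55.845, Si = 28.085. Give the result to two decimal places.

Si in CaFeSi2O6: molar mass 248.087 g/mol; 2×28.085 = 56.170 g → 22.64 wt%.
Si in KAl2(AlSi3O10)(OH)2: molar mass 398.303 g/mol; 3×28.085 = 84.255 g → 21.15 wt%.
Difference = 22.64 − 21.15 = 1.49 percentage points.

1.49 percentage points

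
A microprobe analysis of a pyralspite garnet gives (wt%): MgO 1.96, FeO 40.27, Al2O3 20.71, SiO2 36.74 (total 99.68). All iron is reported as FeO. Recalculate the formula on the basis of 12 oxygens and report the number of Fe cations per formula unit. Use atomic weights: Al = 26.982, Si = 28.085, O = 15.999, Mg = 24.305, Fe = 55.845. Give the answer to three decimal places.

MgO: 1.96/40.304 = 0.04863 mol → 0.04863 mol Mg, 0.04863 mol O.
FeO: 40.27/71.844 = 0.56052 mol → 0.56052 mol Fe, 0.56052 mol O.
Al2O3: 20.71/101.961 = 0.20312 mol → 0.40624 mol Al, 0.60936 mol O.
SiO2: 36.74/60.083 = 0.61149 mol → 0.61149 mol Si, 1.22298 mol O.
Total oxygen = 2.44149 mol. Normalization factor = 12/2.44149 = 4.91503.
Fe per 12 O = 0.56052 × 4.91503 = 2.755.

2.755 Fe apfu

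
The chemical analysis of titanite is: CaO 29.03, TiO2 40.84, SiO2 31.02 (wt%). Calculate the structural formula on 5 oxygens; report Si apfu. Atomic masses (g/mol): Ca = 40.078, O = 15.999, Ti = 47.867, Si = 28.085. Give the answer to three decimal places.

1.003 Si apfu

CaO: 29.03/56.077 = 0.51768 mol → 0.51768 mol Ca, 0.51768 mol O.
TiO2: 40.84/79.865 = 0.51136 mol → 0.51136 mol Ti, 1.02272 mol O.
SiO2: 31.02/60.083 = 0.51629 mol → 0.51629 mol Si, 1.03258 mol O.
Total oxygen = 2.57298 mol. Normalization factor = 5/2.57298 = 1.94327.
Si per 5 O = 0.51629 × 1.94327 = 1.003.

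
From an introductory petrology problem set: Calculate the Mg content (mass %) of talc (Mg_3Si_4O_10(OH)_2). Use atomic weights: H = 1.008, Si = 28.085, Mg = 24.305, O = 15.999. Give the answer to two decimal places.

19.23 mass %

Formula mass = 3·24.305 + 4·28.085 + 12·15.999 + 2·1.008 = 379.259 g/mol, of which 72.915 g is Mg.
So Mg makes up 72.915/379.259 = 0.1923 of the mass, i.e. 19.23%.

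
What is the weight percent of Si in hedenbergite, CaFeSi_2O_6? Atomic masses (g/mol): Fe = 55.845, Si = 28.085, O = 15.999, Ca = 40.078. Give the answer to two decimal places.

Formula mass = 1×40.078 + 1×55.845 + 2×28.085 + 6×15.999 = 248.087 g/mol, of which 56.170 g is Si.
So Si makes up 56.170/248.087 = 0.2264 of the mass, i.e. 22.64%.

22.64 mass %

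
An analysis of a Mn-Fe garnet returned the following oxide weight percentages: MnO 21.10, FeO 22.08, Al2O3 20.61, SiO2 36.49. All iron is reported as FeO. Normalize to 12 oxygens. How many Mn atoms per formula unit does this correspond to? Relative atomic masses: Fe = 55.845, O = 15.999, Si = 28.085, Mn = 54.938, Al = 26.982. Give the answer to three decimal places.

21.10 wt% MnO ÷ 70.937 g/mol = 0.29745 mol, giving 0.29745 Mn and 0.29745 O.
22.08 wt% FeO ÷ 71.844 g/mol = 0.30733 mol, giving 0.30733 Fe and 0.30733 O.
20.61 wt% Al2O3 ÷ 101.961 g/mol = 0.20214 mol, giving 0.40428 Al and 0.60642 O.
36.49 wt% SiO2 ÷ 60.083 g/mol = 0.60733 mol, giving 0.60733 Si and 1.21466 O.
Oxygen sums to 2.42586; scaling by 12/2.42586 = 4.94670 puts the formula on 12 O.
Mn: 0.29745 × 4.94670 = 1.471 atoms per formula unit.

1.471 Mn apfu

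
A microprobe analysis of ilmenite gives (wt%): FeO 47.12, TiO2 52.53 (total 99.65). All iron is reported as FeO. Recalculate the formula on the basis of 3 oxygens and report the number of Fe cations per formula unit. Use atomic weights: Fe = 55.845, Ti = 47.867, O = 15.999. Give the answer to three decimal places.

FeO: 47.12/71.844 = 0.65587 mol → 0.65587 mol Fe, 0.65587 mol O.
TiO2: 52.53/79.865 = 0.65773 mol → 0.65773 mol Ti, 1.31546 mol O.
Total oxygen = 1.97133 mol. Normalization factor = 3/1.97133 = 1.52182.
Fe per 3 O = 0.65587 × 1.52182 = 0.998.

0.998 Fe apfu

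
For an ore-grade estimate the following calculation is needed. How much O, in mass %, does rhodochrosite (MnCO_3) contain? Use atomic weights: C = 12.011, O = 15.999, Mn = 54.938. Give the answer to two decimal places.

M(MnCO_3) = 114.946 g/mol.
O contributes 3 × 15.999 = 47.997 g per mole.
47.997/114.946 = 0.4176 → 41.76%.

41.76 mass %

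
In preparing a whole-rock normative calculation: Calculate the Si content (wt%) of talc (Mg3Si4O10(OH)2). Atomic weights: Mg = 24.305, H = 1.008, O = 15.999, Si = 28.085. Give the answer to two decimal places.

M(Mg3Si4O10(OH)2) = 379.259 g/mol.
Si contributes 4 × 28.085 = 112.340 g per mole.
112.340/379.259 = 0.2962 → 29.62%.

29.62 wt%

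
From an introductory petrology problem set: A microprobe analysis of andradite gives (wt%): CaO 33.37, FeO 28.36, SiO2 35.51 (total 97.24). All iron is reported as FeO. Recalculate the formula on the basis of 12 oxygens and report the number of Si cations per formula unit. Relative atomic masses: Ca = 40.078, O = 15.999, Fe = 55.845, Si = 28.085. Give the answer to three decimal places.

33.37 wt% CaO ÷ 56.077 g/mol = 0.59507 mol, giving 0.59507 Ca and 0.59507 O.
28.36 wt% FeO ÷ 71.844 g/mol = 0.39474 mol, giving 0.39474 Fe and 0.39474 O.
35.51 wt% SiO2 ÷ 60.083 g/mol = 0.59102 mol, giving 0.59102 Si and 1.18204 O.
Oxygen sums to 2.17185; scaling by 12/2.17185 = 5.52524 puts the formula on 12 O.
Si: 0.59102 × 5.52524 = 3.266 atoms per formula unit.

3.266 Si apfu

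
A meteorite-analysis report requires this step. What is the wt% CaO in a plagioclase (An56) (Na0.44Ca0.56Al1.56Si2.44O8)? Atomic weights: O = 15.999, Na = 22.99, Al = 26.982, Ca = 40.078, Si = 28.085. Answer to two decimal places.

Formula mass = 271.171 g/mol.
0.56 Ca → 0.5600 mol CaO per formula unit; M(CaO) = 56.077, so CaO mass = 31.403 g.
31.403/271.171 × 100 = 11.58 wt%.

11.58 wt%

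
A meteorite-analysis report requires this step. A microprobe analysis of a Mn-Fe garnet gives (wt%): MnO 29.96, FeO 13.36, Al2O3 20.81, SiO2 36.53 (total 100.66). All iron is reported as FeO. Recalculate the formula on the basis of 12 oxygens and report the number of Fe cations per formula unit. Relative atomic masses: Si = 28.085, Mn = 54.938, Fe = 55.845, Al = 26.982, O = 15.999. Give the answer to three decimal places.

0.916 Fe apfu

MnO: 29.96/70.937 = 0.42235 mol → 0.42235 mol Mn, 0.42235 mol O.
FeO: 13.36/71.844 = 0.18596 mol → 0.18596 mol Fe, 0.18596 mol O.
Al2O3: 20.81/101.961 = 0.20410 mol → 0.40820 mol Al, 0.61230 mol O.
SiO2: 36.53/60.083 = 0.60799 mol → 0.60799 mol Si, 1.21598 mol O.
Total oxygen = 2.43659 mol. Normalization factor = 12/2.43659 = 4.92492.
Fe per 12 O = 0.18596 × 4.92492 = 0.916.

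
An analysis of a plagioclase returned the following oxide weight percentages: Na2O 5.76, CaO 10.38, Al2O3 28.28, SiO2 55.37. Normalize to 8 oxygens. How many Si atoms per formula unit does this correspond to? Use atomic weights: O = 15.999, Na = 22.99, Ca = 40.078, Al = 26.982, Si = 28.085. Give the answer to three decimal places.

Na2O: 5.76/61.979 = 0.09293 mol → 0.18586 mol Na, 0.09293 mol O.
CaO: 10.38/56.077 = 0.18510 mol → 0.18510 mol Ca, 0.18510 mol O.
Al2O3: 28.28/101.961 = 0.27736 mol → 0.55472 mol Al, 0.83208 mol O.
SiO2: 55.37/60.083 = 0.92156 mol → 0.92156 mol Si, 1.84312 mol O.
Total oxygen = 2.95323 mol. Normalization factor = 8/2.95323 = 2.70890.
Si per 8 O = 0.92156 × 2.70890 = 2.496.

2.496 Si apfu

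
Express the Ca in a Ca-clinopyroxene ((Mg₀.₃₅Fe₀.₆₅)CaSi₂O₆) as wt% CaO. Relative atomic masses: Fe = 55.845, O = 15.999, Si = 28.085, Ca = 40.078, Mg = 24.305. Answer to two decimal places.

Molar mass of (Mg₀.₃₅Fe₀.₆₅)CaSi₂O₆ = 0.35*24.305 + 0.65*55.845 + 1*40.078 + 2*28.085 + 6*15.999 = 237.048 g/mol.
Each formula unit contains 1 Ca, equivalent to 1/1 = 1.0000 mol CaO.
M(CaO) = 1×40.078 + 1×15.999 = 56.077 g/mol.
Mass of CaO per formula unit = 1.0000 × 56.077 = 56.077 g.
CaO wt% = 56.077 / 237.048 × 100 = 23.66%.

23.66 wt%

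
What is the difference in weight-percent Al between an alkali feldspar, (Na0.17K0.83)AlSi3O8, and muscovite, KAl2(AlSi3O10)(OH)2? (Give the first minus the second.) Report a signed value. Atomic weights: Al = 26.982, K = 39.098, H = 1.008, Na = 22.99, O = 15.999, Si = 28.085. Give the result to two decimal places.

-10.53 percentage points

First mineral: 26.982 g Al in 275.589 g formula = 9.79 wt% Al.
Second mineral: 80.946 g Al in 398.303 g formula = 20.32 wt% Al.
9.79% − 20.32% gives a difference of -10.53 percentage points.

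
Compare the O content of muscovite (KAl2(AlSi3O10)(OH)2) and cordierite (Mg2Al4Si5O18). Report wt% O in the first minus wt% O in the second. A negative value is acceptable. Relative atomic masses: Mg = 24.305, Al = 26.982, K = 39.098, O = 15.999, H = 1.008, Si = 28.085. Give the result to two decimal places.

-1.03 percentage points

M(KAl2(AlSi3O10)(OH)2) = 398.303 g/mol, so wt% O = 191.988/398.303 × 100 = 48.20%.
M(Mg2Al4Si5O18) = 584.945 g/mol, so wt% O = 287.982/584.945 × 100 = 49.23%.
48.20 − 49.23 = -1.03 pp.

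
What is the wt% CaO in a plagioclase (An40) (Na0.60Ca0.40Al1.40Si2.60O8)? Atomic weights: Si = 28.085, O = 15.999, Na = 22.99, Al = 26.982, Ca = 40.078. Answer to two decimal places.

Formula mass = 268.613 g/mol.
0.40 Ca → 0.4000 mol CaO per formula unit; M(CaO) = 56.077, so CaO mass = 22.431 g.
22.431/268.613 × 100 = 8.35 wt%.

8.35 wt%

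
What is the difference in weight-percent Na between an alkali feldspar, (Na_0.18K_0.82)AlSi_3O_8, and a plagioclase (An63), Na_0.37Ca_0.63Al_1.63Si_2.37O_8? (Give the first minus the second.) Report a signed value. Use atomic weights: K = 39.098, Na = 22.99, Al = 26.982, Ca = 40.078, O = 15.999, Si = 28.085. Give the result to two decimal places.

-1.62 percentage points

M((Na_0.18K_0.82)AlSi_3O_8) = 275.428 g/mol, so wt% Na = 4.138/275.428 × 100 = 1.50%.
M(Na_0.37Ca_0.63Al_1.63Si_2.37O_8) = 272.290 g/mol, so wt% Na = 8.506/272.290 × 100 = 3.12%.
1.50 − 3.12 = -1.62 pp.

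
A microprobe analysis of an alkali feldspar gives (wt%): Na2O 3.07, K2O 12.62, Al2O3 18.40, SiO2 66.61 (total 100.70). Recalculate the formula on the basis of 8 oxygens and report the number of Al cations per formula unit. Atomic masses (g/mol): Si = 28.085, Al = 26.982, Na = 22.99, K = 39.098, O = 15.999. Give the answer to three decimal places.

Na2O (M=61.979): mol = 0.04953; Na = 0.09906, O = 0.04953.
K2O (M=94.195): mol = 0.13398; K = 0.26796, O = 0.13398.
Al2O3 (M=101.961): mol = 0.18046; Al = 0.36092, O = 0.54138.
SiO2 (M=60.083): mol = 1.10863; Si = 1.10863, O = 2.21726.
ΣO = 2.94215; factor = 8/ΣO = 2.71910.
Al apfu = 0.36092 × 2.71910 = 0.981.

0.981 Al apfu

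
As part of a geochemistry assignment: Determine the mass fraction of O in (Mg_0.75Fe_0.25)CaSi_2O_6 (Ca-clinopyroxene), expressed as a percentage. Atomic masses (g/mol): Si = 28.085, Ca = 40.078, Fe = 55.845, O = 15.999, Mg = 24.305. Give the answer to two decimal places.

42.77 mass %

M((Mg_0.75Fe_0.25)CaSi_2O_6) = 224.432 g/mol.
O contributes 6 × 15.999 = 95.994 g per mole.
95.994/224.432 = 0.4277 → 42.77%.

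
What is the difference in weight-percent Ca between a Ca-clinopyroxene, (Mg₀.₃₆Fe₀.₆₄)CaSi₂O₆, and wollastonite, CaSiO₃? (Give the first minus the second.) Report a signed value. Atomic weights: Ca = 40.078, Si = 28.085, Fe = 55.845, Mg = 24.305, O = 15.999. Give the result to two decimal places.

M((Mg₀.₃₆Fe₀.₆₄)CaSi₂O₆) = 236.733 g/mol, so wt% Ca = 40.078/236.733 × 100 = 16.93%.
M(CaSiO₃) = 116.160 g/mol, so wt% Ca = 40.078/116.160 × 100 = 34.50%.
16.93 − 34.50 = -17.57 pp.

-17.57 percentage points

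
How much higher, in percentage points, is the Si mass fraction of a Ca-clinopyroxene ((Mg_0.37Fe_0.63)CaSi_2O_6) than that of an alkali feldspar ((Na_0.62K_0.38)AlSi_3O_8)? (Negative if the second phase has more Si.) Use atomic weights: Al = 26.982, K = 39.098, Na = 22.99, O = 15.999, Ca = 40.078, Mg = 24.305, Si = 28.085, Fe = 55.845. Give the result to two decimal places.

-7.64 percentage points

M((Mg_0.37Fe_0.63)CaSi_2O_6) = 236.417 g/mol, so wt% Si = 56.170/236.417 × 100 = 23.76%.
M((Na_0.62K_0.38)AlSi_3O_8) = 268.340 g/mol, so wt% Si = 84.255/268.340 × 100 = 31.40%.
23.76 − 31.40 = -7.64 pp.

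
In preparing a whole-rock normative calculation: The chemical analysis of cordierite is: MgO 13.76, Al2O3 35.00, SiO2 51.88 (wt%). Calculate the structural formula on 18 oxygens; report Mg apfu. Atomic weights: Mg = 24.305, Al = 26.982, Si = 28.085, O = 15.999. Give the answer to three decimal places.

MgO (M=40.304): mol = 0.34141; Mg = 0.34141, O = 0.34141.
Al2O3 (M=101.961): mol = 0.34327; Al = 0.68654, O = 1.02981.
SiO2 (M=60.083): mol = 0.86347; Si = 0.86347, O = 1.72694.
ΣO = 3.09816; factor = 18/ΣO = 5.80990.
Mg apfu = 0.34141 × 5.80990 = 1.984.

1.984 Mg apfu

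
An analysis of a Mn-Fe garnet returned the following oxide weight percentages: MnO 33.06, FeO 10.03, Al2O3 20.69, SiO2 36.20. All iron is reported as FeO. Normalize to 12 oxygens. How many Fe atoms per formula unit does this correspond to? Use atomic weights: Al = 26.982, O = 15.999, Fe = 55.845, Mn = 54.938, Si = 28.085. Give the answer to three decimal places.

0.692 Fe apfu

MnO: 33.06/70.937 = 0.46605 mol → 0.46605 mol Mn, 0.46605 mol O.
FeO: 10.03/71.844 = 0.13961 mol → 0.13961 mol Fe, 0.13961 mol O.
Al2O3: 20.69/101.961 = 0.20292 mol → 0.40584 mol Al, 0.60876 mol O.
SiO2: 36.20/60.083 = 0.60250 mol → 0.60250 mol Si, 1.20500 mol O.
Total oxygen = 2.41942 mol. Normalization factor = 12/2.41942 = 4.95987.
Fe per 12 O = 0.13961 × 4.95987 = 0.692.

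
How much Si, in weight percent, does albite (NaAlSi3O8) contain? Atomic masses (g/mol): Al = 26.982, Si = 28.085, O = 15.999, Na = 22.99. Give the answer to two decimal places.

32.13 weight percent

Formula mass = 1·22.99 + 1·26.982 + 3·28.085 + 8·15.999 = 262.219 g/mol, of which 84.255 g is Si.
So Si makes up 84.255/262.219 = 0.3213 of the mass, i.e. 32.13%.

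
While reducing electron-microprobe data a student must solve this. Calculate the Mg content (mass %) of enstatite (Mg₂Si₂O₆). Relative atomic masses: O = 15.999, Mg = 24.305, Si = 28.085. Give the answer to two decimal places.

M(Mg₂Si₂O₆) = 200.774 g/mol.
Mg contributes 2 × 24.305 = 48.610 g per mole.
48.610/200.774 = 0.2421 → 24.21%.

24.21 mass %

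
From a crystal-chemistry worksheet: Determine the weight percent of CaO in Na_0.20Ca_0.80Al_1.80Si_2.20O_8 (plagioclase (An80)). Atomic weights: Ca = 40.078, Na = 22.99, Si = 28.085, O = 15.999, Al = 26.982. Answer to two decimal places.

16.31 wt%

Formula mass = 275.007 g/mol.
0.80 Ca → 0.8000 mol CaO per formula unit; M(CaO) = 56.077, so CaO mass = 44.862 g.
44.862/275.007 × 100 = 16.31 wt%.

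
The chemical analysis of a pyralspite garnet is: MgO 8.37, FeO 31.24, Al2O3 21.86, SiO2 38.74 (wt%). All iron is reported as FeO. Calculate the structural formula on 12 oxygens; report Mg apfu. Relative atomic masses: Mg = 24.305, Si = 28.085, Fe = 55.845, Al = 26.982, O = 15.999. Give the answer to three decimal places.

0.968 Mg apfu

MgO: 8.37/40.304 = 0.20767 mol → 0.20767 mol Mg, 0.20767 mol O.
FeO: 31.24/71.844 = 0.43483 mol → 0.43483 mol Fe, 0.43483 mol O.
Al2O3: 21.86/101.961 = 0.21440 mol → 0.42880 mol Al, 0.64320 mol O.
SiO2: 38.74/60.083 = 0.64477 mol → 0.64477 mol Si, 1.28954 mol O.
Total oxygen = 2.57524 mol. Normalization factor = 12/2.57524 = 4.65976.
Mg per 12 O = 0.20767 × 4.65976 = 0.968.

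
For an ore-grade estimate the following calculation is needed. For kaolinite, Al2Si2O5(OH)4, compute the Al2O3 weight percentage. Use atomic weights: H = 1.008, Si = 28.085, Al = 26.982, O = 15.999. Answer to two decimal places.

Formula mass = 258.157 g/mol.
2 Al → 1.0000 mol Al2O3 per formula unit; M(Al2O3) = 101.961, so Al2O3 mass = 101.961 g.
101.961/258.157 × 100 = 39.50 wt%.

39.50 wt%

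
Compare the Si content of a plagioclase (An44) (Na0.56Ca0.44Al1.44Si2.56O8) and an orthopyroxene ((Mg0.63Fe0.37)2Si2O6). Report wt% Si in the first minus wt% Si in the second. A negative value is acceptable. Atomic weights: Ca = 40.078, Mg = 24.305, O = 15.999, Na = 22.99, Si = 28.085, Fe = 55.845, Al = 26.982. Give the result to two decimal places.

1.64 percentage points

First mineral: 71.898 g Si in 269.252 g formula = 26.70 wt% Si.
Second mineral: 56.170 g Si in 224.114 g formula = 25.06 wt% Si.
26.70% − 25.06% gives a difference of 1.64 percentage points.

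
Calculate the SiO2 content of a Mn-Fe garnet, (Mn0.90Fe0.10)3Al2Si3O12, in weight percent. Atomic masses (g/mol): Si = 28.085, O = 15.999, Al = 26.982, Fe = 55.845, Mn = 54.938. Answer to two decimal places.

36.39 wt%

Formula mass = 495.293 g/mol.
3 Si → 3.0000 mol SiO2 per formula unit; M(SiO2) = 60.083, so SiO2 mass = 180.249 g.
180.249/495.293 × 100 = 36.39 wt%.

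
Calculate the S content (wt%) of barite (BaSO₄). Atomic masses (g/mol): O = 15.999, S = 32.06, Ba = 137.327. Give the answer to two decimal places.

13.74 wt%

Formula mass = 1×137.327 + 1×32.06 + 4×15.999 = 233.383 g/mol, of which 32.060 g is S.
So S makes up 32.060/233.383 = 0.1374 of the mass, i.e. 13.74%.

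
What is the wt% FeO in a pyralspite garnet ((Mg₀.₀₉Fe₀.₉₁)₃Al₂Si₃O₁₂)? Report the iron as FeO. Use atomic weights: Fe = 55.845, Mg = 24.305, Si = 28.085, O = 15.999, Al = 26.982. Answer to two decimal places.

M((Mg₀.₀₉Fe₀.₉₁)₃Al₂Si₃O₁₂) = 489.226 g/mol; M(FeO) = 71.844 g/mol.
Moles FeO per formula unit = 2.73 Fe ÷ 1 = 2.7300.
FeO fraction = (2.7300 × 71.844) / 489.226 = 196.134/489.226 = 0.4009.

40.09 wt%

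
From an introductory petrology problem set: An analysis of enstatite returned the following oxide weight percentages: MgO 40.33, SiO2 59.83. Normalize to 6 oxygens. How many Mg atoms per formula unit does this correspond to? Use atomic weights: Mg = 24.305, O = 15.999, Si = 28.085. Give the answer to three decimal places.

2.006 Mg apfu

40.33 wt% MgO ÷ 40.304 g/mol = 1.00065 mol, giving 1.00065 Mg and 1.00065 O.
59.83 wt% SiO2 ÷ 60.083 g/mol = 0.99579 mol, giving 0.99579 Si and 1.99158 O.
Oxygen sums to 2.99223; scaling by 6/2.99223 = 2.00519 puts the formula on 6 O.
Mg: 1.00065 × 2.00519 = 2.006 atoms per formula unit.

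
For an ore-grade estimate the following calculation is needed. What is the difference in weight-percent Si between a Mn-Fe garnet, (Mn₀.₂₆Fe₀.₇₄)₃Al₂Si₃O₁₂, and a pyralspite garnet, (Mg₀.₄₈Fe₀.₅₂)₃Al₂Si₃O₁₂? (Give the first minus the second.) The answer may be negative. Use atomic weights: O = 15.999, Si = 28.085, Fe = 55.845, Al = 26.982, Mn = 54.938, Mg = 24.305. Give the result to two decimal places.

First mineral: 84.255 g Si in 497.035 g formula = 16.95 wt% Si.
Second mineral: 84.255 g Si in 452.324 g formula = 18.63 wt% Si.
16.95% − 18.63% gives a difference of -1.68 percentage points.

-1.68 percentage points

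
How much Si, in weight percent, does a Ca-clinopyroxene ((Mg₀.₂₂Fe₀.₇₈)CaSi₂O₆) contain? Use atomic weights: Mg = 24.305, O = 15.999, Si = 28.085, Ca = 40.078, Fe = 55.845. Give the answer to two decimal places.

M((Mg₀.₂₂Fe₀.₇₈)CaSi₂O₆) = 241.148 g/mol.
Si contributes 2 × 28.085 = 56.170 g per mole.
56.170/241.148 = 0.2329 → 23.29%.

23.29 weight percent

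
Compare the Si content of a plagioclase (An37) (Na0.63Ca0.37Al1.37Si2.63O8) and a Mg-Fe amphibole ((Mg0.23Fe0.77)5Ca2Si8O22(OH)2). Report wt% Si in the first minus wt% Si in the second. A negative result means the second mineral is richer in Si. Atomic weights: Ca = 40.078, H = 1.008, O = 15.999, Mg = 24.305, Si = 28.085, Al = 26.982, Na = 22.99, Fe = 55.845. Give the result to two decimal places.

M(Na0.63Ca0.37Al1.37Si2.63O8) = 268.133 g/mol, so wt% Si = 73.864/268.133 × 100 = 27.55%.
M((Mg0.23Fe0.77)5Ca2Si8O22(OH)2) = 933.782 g/mol, so wt% Si = 224.680/933.782 × 100 = 24.06%.
27.55 − 24.06 = 3.49 pp.

3.49 percentage points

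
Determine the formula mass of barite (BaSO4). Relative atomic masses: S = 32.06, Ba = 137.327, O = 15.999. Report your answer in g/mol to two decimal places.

233.38 g/mol

Ba: 1 × 137.327 = 137.3270
S: 1 × 32.06 = 32.0600
O: 4 × 15.999 = 63.9960
Summing the contributions gives the formula mass.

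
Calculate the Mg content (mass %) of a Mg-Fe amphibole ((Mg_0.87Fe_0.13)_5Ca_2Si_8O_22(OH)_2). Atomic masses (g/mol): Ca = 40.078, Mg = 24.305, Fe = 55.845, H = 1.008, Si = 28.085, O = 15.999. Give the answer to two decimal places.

12.69 mass %

Formula mass = 4.35×24.305 + 0.65×55.845 + 2×40.078 + 8×28.085 + 24×15.999 + 2×1.008 = 832.854 g/mol, of which 105.727 g is Mg.
So Mg makes up 105.727/832.854 = 0.1269 of the mass, i.e. 12.69%.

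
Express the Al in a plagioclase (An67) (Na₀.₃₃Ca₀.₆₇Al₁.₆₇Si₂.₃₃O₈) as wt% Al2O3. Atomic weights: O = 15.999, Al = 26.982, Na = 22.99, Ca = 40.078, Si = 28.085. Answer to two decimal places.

31.19 wt%

Molar mass of Na₀.₃₃Ca₀.₆₇Al₁.₆₇Si₂.₃₃O₈ = 0.33*22.99 + 0.67*40.078 + 1.67*26.982 + 2.33*28.085 + 8*15.999 = 272.929 g/mol.
Each formula unit contains 1.67 Al, equivalent to 1.67/2 = 0.8350 mol Al2O3.
M(Al2O3) = 2×26.982 + 3×15.999 = 101.961 g/mol.
Mass of Al2O3 per formula unit = 0.8350 × 101.961 = 85.137 g.
Al2O3 wt% = 85.137 / 272.929 × 100 = 31.19%.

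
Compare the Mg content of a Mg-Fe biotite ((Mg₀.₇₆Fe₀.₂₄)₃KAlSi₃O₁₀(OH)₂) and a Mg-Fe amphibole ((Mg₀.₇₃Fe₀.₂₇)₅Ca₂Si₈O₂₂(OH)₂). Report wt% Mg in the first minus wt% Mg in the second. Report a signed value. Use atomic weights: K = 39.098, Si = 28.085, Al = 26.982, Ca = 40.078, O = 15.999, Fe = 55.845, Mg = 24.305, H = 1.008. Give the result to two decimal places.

M((Mg₀.₇₆Fe₀.₂₄)₃KAlSi₃O₁₀(OH)₂) = 439.963 g/mol, so wt% Mg = 55.415/439.963 × 100 = 12.60%.
M((Mg₀.₇₃Fe₀.₂₇)₅Ca₂Si₈O₂₂(OH)₂) = 854.932 g/mol, so wt% Mg = 88.713/854.932 × 100 = 10.38%.
12.60 − 10.38 = 2.22 pp.

2.22 percentage points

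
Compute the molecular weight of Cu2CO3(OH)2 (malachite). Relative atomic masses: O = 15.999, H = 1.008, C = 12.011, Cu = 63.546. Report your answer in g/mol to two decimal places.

221.11 g/mol

Cu: 2 × 63.546 = 127.0920
C: 1 × 12.011 = 12.0110
O: 5 × 15.999 = 79.9950
H: 2 × 1.008 = 2.0160
Summing the contributions gives the formula mass.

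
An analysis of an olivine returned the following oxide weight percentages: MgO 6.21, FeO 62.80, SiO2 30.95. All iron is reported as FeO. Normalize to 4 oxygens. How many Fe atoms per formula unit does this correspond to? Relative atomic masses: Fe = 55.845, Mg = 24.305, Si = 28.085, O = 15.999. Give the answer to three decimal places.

MgO: 6.21/40.304 = 0.15408 mol → 0.15408 mol Mg, 0.15408 mol O.
FeO: 62.80/71.844 = 0.87412 mol → 0.87412 mol Fe, 0.87412 mol O.
SiO2: 30.95/60.083 = 0.51512 mol → 0.51512 mol Si, 1.03024 mol O.
Total oxygen = 2.05844 mol. Normalization factor = 4/2.05844 = 1.94322.
Fe per 4 O = 0.87412 × 1.94322 = 1.699.

1.699 Fe apfu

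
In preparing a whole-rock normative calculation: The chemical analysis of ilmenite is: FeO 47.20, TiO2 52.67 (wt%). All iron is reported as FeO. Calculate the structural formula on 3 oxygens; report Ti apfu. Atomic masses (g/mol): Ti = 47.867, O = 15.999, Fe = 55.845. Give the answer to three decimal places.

1.001 Ti apfu

FeO: 47.20/71.844 = 0.65698 mol → 0.65698 mol Fe, 0.65698 mol O.
TiO2: 52.67/79.865 = 0.65949 mol → 0.65949 mol Ti, 1.31898 mol O.
Total oxygen = 1.97596 mol. Normalization factor = 3/1.97596 = 1.51825.
Ti per 3 O = 0.65949 × 1.51825 = 1.001.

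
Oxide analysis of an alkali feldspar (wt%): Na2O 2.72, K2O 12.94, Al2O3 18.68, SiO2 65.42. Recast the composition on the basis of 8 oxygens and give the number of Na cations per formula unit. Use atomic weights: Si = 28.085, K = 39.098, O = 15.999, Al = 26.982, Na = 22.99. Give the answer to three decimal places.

0.241 Na apfu

Na2O (M=61.979): mol = 0.04389; Na = 0.08778, O = 0.04389.
K2O (M=94.195): mol = 0.13737; K = 0.27474, O = 0.13737.
Al2O3 (M=101.961): mol = 0.18321; Al = 0.36642, O = 0.54963.
SiO2 (M=60.083): mol = 1.08883; Si = 1.08883, O = 2.17766.
ΣO = 2.90855; factor = 8/ΣO = 2.75051.
Na apfu = 0.08778 × 2.75051 = 0.241.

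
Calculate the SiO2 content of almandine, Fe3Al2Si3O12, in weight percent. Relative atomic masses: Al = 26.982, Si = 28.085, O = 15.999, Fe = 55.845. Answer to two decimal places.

Formula mass = 497.742 g/mol.
3 Si → 3.0000 mol SiO2 per formula unit; M(SiO2) = 60.083, so SiO2 mass = 180.249 g.
180.249/497.742 × 100 = 36.21 wt%.

36.21 wt%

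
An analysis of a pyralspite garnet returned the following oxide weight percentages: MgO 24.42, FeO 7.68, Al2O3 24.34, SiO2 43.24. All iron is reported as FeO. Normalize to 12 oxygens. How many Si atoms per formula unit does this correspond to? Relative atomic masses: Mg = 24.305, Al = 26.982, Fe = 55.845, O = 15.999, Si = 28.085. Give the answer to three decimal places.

3.011 Si apfu

MgO: 24.42/40.304 = 0.60590 mol → 0.60590 mol Mg, 0.60590 mol O.
FeO: 7.68/71.844 = 0.10690 mol → 0.10690 mol Fe, 0.10690 mol O.
Al2O3: 24.34/101.961 = 0.23872 mol → 0.47744 mol Al, 0.71616 mol O.
SiO2: 43.24/60.083 = 0.71967 mol → 0.71967 mol Si, 1.43934 mol O.
Total oxygen = 2.86830 mol. Normalization factor = 12/2.86830 = 4.18366.
Si per 12 O = 0.71967 × 4.18366 = 3.011.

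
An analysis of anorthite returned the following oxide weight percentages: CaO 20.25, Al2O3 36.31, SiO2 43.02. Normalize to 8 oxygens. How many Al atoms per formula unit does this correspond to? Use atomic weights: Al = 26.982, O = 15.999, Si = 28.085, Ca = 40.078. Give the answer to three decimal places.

20.25 wt% CaO ÷ 56.077 g/mol = 0.36111 mol, giving 0.36111 Ca and 0.36111 O.
36.31 wt% Al2O3 ÷ 101.961 g/mol = 0.35612 mol, giving 0.71224 Al and 1.06836 O.
43.02 wt% SiO2 ÷ 60.083 g/mol = 0.71601 mol, giving 0.71601 Si and 1.43202 O.
Oxygen sums to 2.86149; scaling by 8/2.86149 = 2.79575 puts the formula on 8 O.
Al: 0.71224 × 2.79575 = 1.991 atoms per formula unit.

1.991 Al apfu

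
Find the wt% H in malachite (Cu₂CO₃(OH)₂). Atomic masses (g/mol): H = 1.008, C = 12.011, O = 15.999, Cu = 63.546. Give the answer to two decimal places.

0.91 mass %

Formula mass = 2*63.546 + 1*12.011 + 5*15.999 + 2*1.008 = 221.114 g/mol, of which 2.016 g is H.
So H makes up 2.016/221.114 = 0.0091 of the mass, i.e. 0.91%.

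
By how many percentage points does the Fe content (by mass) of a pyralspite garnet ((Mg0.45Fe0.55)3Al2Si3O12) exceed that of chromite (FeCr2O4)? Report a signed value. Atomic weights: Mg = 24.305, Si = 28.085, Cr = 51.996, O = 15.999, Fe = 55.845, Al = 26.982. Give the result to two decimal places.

First mineral: 92.144 g Fe in 455.163 g formula = 20.24 wt% Fe.
Second mineral: 55.845 g Fe in 223.833 g formula = 24.95 wt% Fe.
20.24% − 24.95% gives a difference of -4.71 percentage points.

-4.71 percentage points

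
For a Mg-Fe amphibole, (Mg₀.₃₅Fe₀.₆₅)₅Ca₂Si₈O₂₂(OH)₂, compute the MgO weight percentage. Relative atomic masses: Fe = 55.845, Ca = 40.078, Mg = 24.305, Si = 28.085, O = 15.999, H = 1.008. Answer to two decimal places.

Molar mass of (Mg₀.₃₅Fe₀.₆₅)₅Ca₂Si₈O₂₂(OH)₂ = 1.75×24.305 + 3.25×55.845 + 2×40.078 + 8×28.085 + 24×15.999 + 2×1.008 = 914.858 g/mol.
Each formula unit contains 1.75 Mg, equivalent to 1.75/1 = 1.7500 mol MgO.
M(MgO) = 1×24.305 + 1×15.999 = 40.304 g/mol.
Mass of MgO per formula unit = 1.7500 × 40.304 = 70.532 g.
MgO wt% = 70.532 / 914.858 × 100 = 7.71%.

7.71 wt%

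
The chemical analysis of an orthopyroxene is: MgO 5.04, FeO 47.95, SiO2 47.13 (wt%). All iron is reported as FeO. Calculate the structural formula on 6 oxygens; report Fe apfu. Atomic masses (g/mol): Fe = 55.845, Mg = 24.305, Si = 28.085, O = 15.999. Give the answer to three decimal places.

1.696 Fe apfu

5.04 wt% MgO ÷ 40.304 g/mol = 0.12505 mol, giving 0.12505 Mg and 0.12505 O.
47.95 wt% FeO ÷ 71.844 g/mol = 0.66742 mol, giving 0.66742 Fe and 0.66742 O.
47.13 wt% SiO2 ÷ 60.083 g/mol = 0.78441 mol, giving 0.78441 Si and 1.56882 O.
Oxygen sums to 2.36129; scaling by 6/2.36129 = 2.54098 puts the formula on 6 O.
Fe: 0.66742 × 2.54098 = 1.696 atoms per formula unit.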